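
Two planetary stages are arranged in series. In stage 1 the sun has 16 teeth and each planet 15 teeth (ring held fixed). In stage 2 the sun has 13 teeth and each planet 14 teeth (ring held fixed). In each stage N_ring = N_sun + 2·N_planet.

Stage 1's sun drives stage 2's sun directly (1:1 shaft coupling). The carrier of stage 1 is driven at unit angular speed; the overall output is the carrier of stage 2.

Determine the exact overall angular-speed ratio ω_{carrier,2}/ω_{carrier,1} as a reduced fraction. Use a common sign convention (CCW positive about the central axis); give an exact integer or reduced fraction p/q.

403/432

Stage 1: N_ring = 16 + 2·15 = 46
Stage 1: 16(ω_s−ω_c) = −46(ω_r−ω_c),  ω_r=0, ω_c=1
Stage 1: ω_s = 1 − (46/16)(0−1) = 31/8
  ⇒ ω_s¹/ω_c¹ = 31/8
Stage 2: N_ring = 13 + 2·14 = 41
Stage 2: 13(ω_s−ω_c) = −41(ω_r−ω_c),  ω_r=0, ω_s=1
Stage 2: 13(1−ω_c) = −41(0−ω_c)  ⇒  54ω_c = 13  ⇒  ω_c = 13/54
  ⇒ ω_c²/ω_s² = 13/54
Coupling ω_s² = ω_s¹ ⇒ overall = 31/8 × 13/54 = 403/432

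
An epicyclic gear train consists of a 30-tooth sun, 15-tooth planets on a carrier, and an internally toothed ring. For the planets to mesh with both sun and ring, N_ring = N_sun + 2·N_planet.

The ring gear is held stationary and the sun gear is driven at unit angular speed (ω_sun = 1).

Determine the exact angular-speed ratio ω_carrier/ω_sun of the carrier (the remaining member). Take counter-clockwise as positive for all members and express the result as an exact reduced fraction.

N_ring = 30 + 2·15 = 60
30(ω_s−ω_c) = −60(ω_r−ω_c),  ω_r=0, ω_s=1
30(1−ω_c) = −60(0−ω_c)  ⇒  90ω_c = 30  ⇒  ω_c = 1/3
ω_c/ω_s = 1/3

1/3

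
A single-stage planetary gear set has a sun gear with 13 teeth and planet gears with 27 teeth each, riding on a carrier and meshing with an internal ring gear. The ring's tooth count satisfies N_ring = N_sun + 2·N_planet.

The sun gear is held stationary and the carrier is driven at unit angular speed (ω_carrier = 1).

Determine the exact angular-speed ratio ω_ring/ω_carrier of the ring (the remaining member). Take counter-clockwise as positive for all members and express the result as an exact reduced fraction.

80/67

N_ring = 13 + 2·27 = 67
13(ω_s−ω_c) = −67(ω_r−ω_c),  ω_s=0, ω_c=1
ω_r = 1 − (13/67)(0−1) = 80/67
ω_r/ω_c = 80/67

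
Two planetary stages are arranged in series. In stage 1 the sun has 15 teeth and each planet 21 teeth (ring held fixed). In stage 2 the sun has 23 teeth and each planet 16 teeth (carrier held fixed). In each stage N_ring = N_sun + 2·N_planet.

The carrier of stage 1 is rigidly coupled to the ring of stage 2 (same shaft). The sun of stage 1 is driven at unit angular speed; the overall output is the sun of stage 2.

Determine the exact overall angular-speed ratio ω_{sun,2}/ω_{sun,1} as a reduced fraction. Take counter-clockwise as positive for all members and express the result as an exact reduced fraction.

-275/552

Stage 1: N_ring = 15 + 2·21 = 57
Stage 1: 15(ω_s−ω_c) = −57(ω_r−ω_c),  ω_r=0, ω_s=1
Stage 1: 15(1−ω_c) = −57(0−ω_c)  ⇒  72ω_c = 15  ⇒  ω_c = 5/24
  ⇒ ω_c¹/ω_s¹ = 5/24
Stage 2: N_ring = 23 + 2·16 = 55
Stage 2: 23(ω_s−ω_c) = −55(ω_r−ω_c),  ω_c=0, ω_r=1
Stage 2: ω_s = 0 − (55/23)(1−0) = -55/23
  ⇒ ω_s²/ω_r² = -55/23
Coupling ω_r² = ω_c¹ ⇒ overall = 5/24 × -55/23 = -275/552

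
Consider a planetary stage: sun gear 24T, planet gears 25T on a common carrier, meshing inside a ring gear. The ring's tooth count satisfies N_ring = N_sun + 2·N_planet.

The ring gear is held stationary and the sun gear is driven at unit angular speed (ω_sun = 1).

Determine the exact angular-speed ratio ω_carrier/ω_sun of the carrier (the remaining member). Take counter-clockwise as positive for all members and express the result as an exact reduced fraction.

N_ring = 24 + 2·25 = 74
24(ω_s−ω_c) = −74(ω_r−ω_c),  ω_r=0, ω_s=1
24(1−ω_c) = −74(0−ω_c)  ⇒  98ω_c = 24  ⇒  ω_c = 12/49
ω_c/ω_s = 12/49

12/49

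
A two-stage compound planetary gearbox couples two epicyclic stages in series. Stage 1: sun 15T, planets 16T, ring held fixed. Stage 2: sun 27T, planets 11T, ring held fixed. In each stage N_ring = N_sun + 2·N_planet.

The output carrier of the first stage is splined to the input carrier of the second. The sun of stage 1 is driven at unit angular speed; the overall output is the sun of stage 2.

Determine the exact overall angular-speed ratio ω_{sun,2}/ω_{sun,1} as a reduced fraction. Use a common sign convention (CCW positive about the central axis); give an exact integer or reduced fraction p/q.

Stage 1: N_ring = 15 + 2·16 = 47
Stage 1: 15(ω_s−ω_c) = −47(ω_r−ω_c),  ω_r=0, ω_s=1
Stage 1: 15(1−ω_c) = −47(0−ω_c)  ⇒  62ω_c = 15  ⇒  ω_c = 15/62
  ⇒ ω_c¹/ω_s¹ = 15/62
Stage 2: N_ring = 27 + 2·11 = 49
Stage 2: 27(ω_s−ω_c) = −49(ω_r−ω_c),  ω_r=0, ω_c=1
Stage 2: ω_s = 1 − (49/27)(0−1) = 76/27
  ⇒ ω_s²/ω_c² = 76/27
Coupling ω_c² = ω_c¹ ⇒ overall = 15/62 × 76/27 = 190/279

190/279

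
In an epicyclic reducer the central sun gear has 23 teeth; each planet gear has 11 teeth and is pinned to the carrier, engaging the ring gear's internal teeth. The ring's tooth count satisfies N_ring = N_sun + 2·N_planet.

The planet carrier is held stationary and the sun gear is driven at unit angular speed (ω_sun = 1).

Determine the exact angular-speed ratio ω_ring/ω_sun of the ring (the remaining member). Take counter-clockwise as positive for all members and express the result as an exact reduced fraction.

N_ring = 23 + 2·11 = 45
23(ω_s−ω_c) = −45(ω_r−ω_c),  ω_c=0, ω_s=1
ω_r = 0 − (23/45)(1−0) = -23/45
ω_r/ω_s = -23/45

-23/45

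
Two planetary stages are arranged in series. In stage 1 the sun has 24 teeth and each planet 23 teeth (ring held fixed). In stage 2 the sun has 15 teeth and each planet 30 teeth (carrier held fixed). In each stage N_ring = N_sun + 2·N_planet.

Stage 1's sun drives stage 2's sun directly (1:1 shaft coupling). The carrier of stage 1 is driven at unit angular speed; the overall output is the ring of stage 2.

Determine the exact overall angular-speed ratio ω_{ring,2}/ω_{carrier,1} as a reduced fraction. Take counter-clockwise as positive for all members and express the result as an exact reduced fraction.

Stage 1: N_ring = 24 + 2·23 = 70
Stage 1: 24(ω_s−ω_c) = −70(ω_r−ω_c),  ω_r=0, ω_c=1
Stage 1: ω_s = 1 − (70/24)(0−1) = 47/12
  ⇒ ω_s¹/ω_c¹ = 47/12
Stage 2: N_ring = 15 + 2·30 = 75
Stage 2: 15(ω_s−ω_c) = −75(ω_r−ω_c),  ω_c=0, ω_s=1
Stage 2: ω_r = 0 − (15/75)(1−0) = -1/5
  ⇒ ω_r²/ω_s² = -1/5
Coupling ω_s² = ω_s¹ ⇒ overall = 47/12 × -1/5 = -47/60

-47/60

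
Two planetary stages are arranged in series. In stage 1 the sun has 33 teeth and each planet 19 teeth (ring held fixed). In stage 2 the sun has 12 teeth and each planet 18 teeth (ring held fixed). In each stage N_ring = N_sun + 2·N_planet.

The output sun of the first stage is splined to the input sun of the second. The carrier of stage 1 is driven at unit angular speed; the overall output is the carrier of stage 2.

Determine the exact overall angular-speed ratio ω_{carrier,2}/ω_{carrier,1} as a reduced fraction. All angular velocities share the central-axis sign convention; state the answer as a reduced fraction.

104/165

Stage 1: N_ring = 33 + 2·19 = 71
Stage 1: 33(ω_s−ω_c) = −71(ω_r−ω_c),  ω_r=0, ω_c=1
Stage 1: ω_s = 1 − (71/33)(0−1) = 104/33
  ⇒ ω_s¹/ω_c¹ = 104/33
Stage 2: N_ring = 12 + 2·18 = 48
Stage 2: 12(ω_s−ω_c) = −48(ω_r−ω_c),  ω_r=0, ω_s=1
Stage 2: 12(1−ω_c) = −48(0−ω_c)  ⇒  60ω_c = 12  ⇒  ω_c = 1/5
  ⇒ ω_c²/ω_s² = 1/5
Coupling ω_s² = ω_s¹ ⇒ overall = 104/33 × 1/5 = 104/165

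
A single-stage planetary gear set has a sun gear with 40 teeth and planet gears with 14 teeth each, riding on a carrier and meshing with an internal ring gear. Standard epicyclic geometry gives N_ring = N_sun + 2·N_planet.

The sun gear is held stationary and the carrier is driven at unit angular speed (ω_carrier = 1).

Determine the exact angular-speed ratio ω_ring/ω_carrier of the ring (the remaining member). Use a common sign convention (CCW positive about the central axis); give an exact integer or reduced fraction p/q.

N_ring = 40 + 2·14 = 68
40(ω_s−ω_c) = −68(ω_r−ω_c),  ω_s=0, ω_c=1
ω_r = 1 − (40/68)(0−1) = 27/17
ω_r/ω_c = 27/17

27/17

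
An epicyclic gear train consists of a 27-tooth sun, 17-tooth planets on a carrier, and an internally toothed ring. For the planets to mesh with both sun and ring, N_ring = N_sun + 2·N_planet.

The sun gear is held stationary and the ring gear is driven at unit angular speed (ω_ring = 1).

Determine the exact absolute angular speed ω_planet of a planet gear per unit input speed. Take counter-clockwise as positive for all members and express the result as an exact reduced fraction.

N_ring = 27 + 2·17 = 61
27(ω_s−ω_c) = −61(ω_r−ω_c),  ω_s=0, ω_r=1
27(0−ω_c) = −61(1−ω_c)  ⇒  88ω_c = 61  ⇒  ω_c = 61/88
sun–planet: 27·(0−61/88) = −17·(ω_p−ω_c)  ⇒  ω_p−ω_c = −(27/17)·(-61/88) = 1647/1496
ω_p = 61/88 + 1647/1496 = 61/34

61/34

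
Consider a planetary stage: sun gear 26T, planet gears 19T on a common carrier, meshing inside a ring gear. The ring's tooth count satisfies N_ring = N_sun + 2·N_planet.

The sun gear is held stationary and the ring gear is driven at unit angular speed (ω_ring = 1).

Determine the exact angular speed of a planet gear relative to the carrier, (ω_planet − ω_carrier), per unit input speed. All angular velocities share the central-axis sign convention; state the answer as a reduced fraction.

N_ring = 26 + 2·19 = 64
26(ω_s−ω_c) = −64(ω_r−ω_c),  ω_s=0, ω_r=1
26(0−ω_c) = −64(1−ω_c)  ⇒  90ω_c = 64  ⇒  ω_c = 32/45
sun–planet: 26·(0−32/45) = −19·(ω_p−ω_c)  ⇒  ω_p−ω_c = −(26/19)·(-32/45) = 832/855

832/855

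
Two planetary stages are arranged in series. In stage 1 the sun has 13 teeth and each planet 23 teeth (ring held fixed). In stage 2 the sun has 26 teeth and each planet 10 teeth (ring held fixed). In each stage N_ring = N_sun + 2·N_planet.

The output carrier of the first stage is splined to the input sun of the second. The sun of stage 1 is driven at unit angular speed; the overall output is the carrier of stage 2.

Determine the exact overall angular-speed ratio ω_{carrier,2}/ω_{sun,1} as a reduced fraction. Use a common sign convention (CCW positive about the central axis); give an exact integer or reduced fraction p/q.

Stage 1: N_ring = 13 + 2·23 = 59
Stage 1: 13(ω_s−ω_c) = −59(ω_r−ω_c),  ω_r=0, ω_s=1
Stage 1: 13(1−ω_c) = −59(0−ω_c)  ⇒  72ω_c = 13  ⇒  ω_c = 13/72
  ⇒ ω_c¹/ω_s¹ = 13/72
Stage 2: N_ring = 26 + 2·10 = 46
Stage 2: 26(ω_s−ω_c) = −46(ω_r−ω_c),  ω_r=0, ω_s=1
Stage 2: 26(1−ω_c) = −46(0−ω_c)  ⇒  72ω_c = 26  ⇒  ω_c = 13/36
  ⇒ ω_c²/ω_s² = 13/36
Coupling ω_s² = ω_c¹ ⇒ overall = 13/72 × 13/36 = 169/2592

169/2592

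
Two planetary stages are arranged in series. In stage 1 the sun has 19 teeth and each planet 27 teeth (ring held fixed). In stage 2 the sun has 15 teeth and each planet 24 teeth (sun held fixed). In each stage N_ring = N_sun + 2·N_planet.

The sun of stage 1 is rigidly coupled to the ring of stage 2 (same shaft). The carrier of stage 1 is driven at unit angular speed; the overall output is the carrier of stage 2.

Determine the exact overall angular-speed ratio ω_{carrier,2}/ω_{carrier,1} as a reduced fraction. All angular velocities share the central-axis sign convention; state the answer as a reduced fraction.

Stage 1: N_ring = 19 + 2·27 = 73
Stage 1: 19(ω_s−ω_c) = −73(ω_r−ω_c),  ω_r=0, ω_c=1
Stage 1: ω_s = 1 − (73/19)(0−1) = 92/19
  ⇒ ω_s¹/ω_c¹ = 92/19
Stage 2: N_ring = 15 + 2·24 = 63
Stage 2: 15(ω_s−ω_c) = −63(ω_r−ω_c),  ω_s=0, ω_r=1
Stage 2: 15(0−ω_c) = −63(1−ω_c)  ⇒  78ω_c = 63  ⇒  ω_c = 21/26
  ⇒ ω_c²/ω_r² = 21/26
Coupling ω_r² = ω_s¹ ⇒ overall = 92/19 × 21/26 = 966/247

966/247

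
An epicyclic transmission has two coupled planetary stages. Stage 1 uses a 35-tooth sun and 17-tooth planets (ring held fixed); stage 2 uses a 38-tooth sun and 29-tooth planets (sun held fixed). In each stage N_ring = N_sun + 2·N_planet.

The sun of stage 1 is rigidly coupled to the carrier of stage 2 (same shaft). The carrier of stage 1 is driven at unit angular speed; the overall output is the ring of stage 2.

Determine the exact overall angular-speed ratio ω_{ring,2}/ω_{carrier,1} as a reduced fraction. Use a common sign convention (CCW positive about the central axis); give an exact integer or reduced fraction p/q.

Stage 1: N_ring = 35 + 2·17 = 69
Stage 1: 35(ω_s−ω_c) = −69(ω_r−ω_c),  ω_r=0, ω_c=1
Stage 1: ω_s = 1 − (69/35)(0−1) = 104/35
  ⇒ ω_s¹/ω_c¹ = 104/35
Stage 2: N_ring = 38 + 2·29 = 96
Stage 2: 38(ω_s−ω_c) = −96(ω_r−ω_c),  ω_s=0, ω_c=1
Stage 2: ω_r = 1 − (38/96)(0−1) = 67/48
  ⇒ ω_r²/ω_c² = 67/48
Coupling ω_c² = ω_s¹ ⇒ overall = 104/35 × 67/48 = 871/210

871/210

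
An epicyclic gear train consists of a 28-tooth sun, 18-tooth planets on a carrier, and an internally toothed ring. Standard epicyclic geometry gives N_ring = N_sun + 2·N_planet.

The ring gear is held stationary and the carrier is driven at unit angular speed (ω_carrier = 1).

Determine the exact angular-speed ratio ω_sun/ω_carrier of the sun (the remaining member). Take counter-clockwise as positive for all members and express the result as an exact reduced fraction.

N_ring = 28 + 2·18 = 64
28(ω_s−ω_c) = −64(ω_r−ω_c),  ω_r=0, ω_c=1
ω_s = 1 − (64/28)(0−1) = 23/7
ω_s/ω_c = 23/7

23/7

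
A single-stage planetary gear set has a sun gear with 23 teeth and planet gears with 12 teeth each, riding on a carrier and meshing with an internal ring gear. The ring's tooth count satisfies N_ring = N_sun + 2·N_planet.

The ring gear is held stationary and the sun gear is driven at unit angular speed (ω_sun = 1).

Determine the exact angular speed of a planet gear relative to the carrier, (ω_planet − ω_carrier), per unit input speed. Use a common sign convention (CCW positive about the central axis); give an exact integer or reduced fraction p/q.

-1081/840

N_ring = 23 + 2·12 = 47
23(ω_s−ω_c) = −47(ω_r−ω_c),  ω_r=0, ω_s=1
23(1−ω_c) = −47(0−ω_c)  ⇒  70ω_c = 23  ⇒  ω_c = 23/70
sun–planet: 23·(1−23/70) = −12·(ω_p−ω_c)  ⇒  ω_p−ω_c = −(23/12)·(47/70) = -1081/840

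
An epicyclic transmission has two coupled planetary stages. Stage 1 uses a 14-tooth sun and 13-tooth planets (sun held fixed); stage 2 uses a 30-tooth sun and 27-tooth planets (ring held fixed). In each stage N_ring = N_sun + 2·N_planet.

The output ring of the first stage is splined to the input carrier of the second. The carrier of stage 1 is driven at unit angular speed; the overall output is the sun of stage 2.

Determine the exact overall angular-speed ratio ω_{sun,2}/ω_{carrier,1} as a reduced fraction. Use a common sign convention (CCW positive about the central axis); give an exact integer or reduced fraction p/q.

513/100

Stage 1: N_ring = 14 + 2·13 = 40
Stage 1: 14(ω_s−ω_c) = −40(ω_r−ω_c),  ω_s=0, ω_c=1
Stage 1: ω_r = 1 − (14/40)(0−1) = 27/20
  ⇒ ω_r¹/ω_c¹ = 27/20
Stage 2: N_ring = 30 + 2·27 = 84
Stage 2: 30(ω_s−ω_c) = −84(ω_r−ω_c),  ω_r=0, ω_c=1
Stage 2: ω_s = 1 − (84/30)(0−1) = 19/5
  ⇒ ω_s²/ω_c² = 19/5
Coupling ω_c² = ω_r¹ ⇒ overall = 27/20 × 19/5 = 513/100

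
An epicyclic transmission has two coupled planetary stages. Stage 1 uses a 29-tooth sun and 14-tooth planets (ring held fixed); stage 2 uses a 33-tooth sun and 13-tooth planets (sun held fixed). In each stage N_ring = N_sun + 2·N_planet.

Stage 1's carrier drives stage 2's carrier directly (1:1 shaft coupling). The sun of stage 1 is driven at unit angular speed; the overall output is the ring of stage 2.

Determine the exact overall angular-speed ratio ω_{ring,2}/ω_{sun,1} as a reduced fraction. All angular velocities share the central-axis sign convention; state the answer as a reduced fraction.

Stage 1: N_ring = 29 + 2·14 = 57
Stage 1: 29(ω_s−ω_c) = −57(ω_r−ω_c),  ω_r=0, ω_s=1
Stage 1: 29(1−ω_c) = −57(0−ω_c)  ⇒  86ω_c = 29  ⇒  ω_c = 29/86
  ⇒ ω_c¹/ω_s¹ = 29/86
Stage 2: N_ring = 33 + 2·13 = 59
Stage 2: 33(ω_s−ω_c) = −59(ω_r−ω_c),  ω_s=0, ω_c=1
Stage 2: ω_r = 1 − (33/59)(0−1) = 92/59
  ⇒ ω_r²/ω_c² = 92/59
Coupling ω_c² = ω_c¹ ⇒ overall = 29/86 × 92/59 = 1334/2537

1334/2537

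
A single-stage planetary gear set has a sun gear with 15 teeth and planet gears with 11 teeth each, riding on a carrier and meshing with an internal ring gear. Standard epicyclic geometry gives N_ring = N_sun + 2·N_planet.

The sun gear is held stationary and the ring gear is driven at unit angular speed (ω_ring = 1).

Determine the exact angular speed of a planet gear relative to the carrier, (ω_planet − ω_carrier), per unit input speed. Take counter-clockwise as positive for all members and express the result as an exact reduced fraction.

555/572

N_ring = 15 + 2·11 = 37
15(ω_s−ω_c) = −37(ω_r−ω_c),  ω_s=0, ω_r=1
15(0−ω_c) = −37(1−ω_c)  ⇒  52ω_c = 37  ⇒  ω_c = 37/52
sun–planet: 15·(0−37/52) = −11·(ω_p−ω_c)  ⇒  ω_p−ω_c = −(15/11)·(-37/52) = 555/572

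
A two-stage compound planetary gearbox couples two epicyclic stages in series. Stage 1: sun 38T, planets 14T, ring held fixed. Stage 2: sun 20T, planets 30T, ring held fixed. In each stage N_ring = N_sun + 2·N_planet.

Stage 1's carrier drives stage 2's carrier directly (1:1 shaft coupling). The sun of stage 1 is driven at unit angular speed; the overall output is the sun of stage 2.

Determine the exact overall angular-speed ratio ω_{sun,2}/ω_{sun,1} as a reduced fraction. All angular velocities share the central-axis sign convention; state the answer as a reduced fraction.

Stage 1: N_ring = 38 + 2·14 = 66
Stage 1: 38(ω_s−ω_c) = −66(ω_r−ω_c),  ω_r=0, ω_s=1
Stage 1: 38(1−ω_c) = −66(0−ω_c)  ⇒  104ω_c = 38  ⇒  ω_c = 19/52
  ⇒ ω_c¹/ω_s¹ = 19/52
Stage 2: N_ring = 20 + 2·30 = 80
Stage 2: 20(ω_s−ω_c) = −80(ω_r−ω_c),  ω_r=0, ω_c=1
Stage 2: ω_s = 1 − (80/20)(0−1) = 5
  ⇒ ω_s²/ω_c² = 5
Coupling ω_c² = ω_c¹ ⇒ overall = 19/52 × 5 = 95/52

95/52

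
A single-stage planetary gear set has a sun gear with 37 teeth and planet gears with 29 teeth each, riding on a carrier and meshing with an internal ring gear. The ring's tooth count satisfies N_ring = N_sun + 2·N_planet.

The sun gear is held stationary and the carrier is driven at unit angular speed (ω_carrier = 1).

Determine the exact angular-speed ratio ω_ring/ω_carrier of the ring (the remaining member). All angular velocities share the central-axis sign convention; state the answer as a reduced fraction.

132/95

N_ring = 37 + 2·29 = 95
37(ω_s−ω_c) = −95(ω_r−ω_c),  ω_s=0, ω_c=1
ω_r = 1 − (37/95)(0−1) = 132/95
ω_r/ω_c = 132/95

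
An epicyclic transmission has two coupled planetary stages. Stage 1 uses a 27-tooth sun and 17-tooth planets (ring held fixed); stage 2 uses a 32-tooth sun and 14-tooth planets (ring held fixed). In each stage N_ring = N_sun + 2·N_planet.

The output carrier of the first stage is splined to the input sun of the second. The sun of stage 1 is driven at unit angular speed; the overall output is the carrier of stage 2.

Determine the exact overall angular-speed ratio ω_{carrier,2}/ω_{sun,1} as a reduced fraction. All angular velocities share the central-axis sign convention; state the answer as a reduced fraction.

27/253

Stage 1: N_ring = 27 + 2·17 = 61
Stage 1: 27(ω_s−ω_c) = −61(ω_r−ω_c),  ω_r=0, ω_s=1
Stage 1: 27(1−ω_c) = −61(0−ω_c)  ⇒  88ω_c = 27  ⇒  ω_c = 27/88
  ⇒ ω_c¹/ω_s¹ = 27/88
Stage 2: N_ring = 32 + 2·14 = 60
Stage 2: 32(ω_s−ω_c) = −60(ω_r−ω_c),  ω_r=0, ω_s=1
Stage 2: 32(1−ω_c) = −60(0−ω_c)  ⇒  92ω_c = 32  ⇒  ω_c = 8/23
  ⇒ ω_c²/ω_s² = 8/23
Coupling ω_s² = ω_c¹ ⇒ overall = 27/88 × 8/23 = 27/253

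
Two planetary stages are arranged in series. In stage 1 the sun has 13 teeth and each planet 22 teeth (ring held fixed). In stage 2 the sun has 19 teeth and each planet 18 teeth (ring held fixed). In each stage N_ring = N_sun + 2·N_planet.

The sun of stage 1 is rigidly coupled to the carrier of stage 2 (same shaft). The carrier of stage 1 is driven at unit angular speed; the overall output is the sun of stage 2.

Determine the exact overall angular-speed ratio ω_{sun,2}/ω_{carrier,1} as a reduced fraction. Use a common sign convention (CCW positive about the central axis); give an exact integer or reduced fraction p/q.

Stage 1: N_ring = 13 + 2·22 = 57
Stage 1: 13(ω_s−ω_c) = −57(ω_r−ω_c),  ω_r=0, ω_c=1
Stage 1: ω_s = 1 − (57/13)(0−1) = 70/13
  ⇒ ω_s¹/ω_c¹ = 70/13
Stage 2: N_ring = 19 + 2·18 = 55
Stage 2: 19(ω_s−ω_c) = −55(ω_r−ω_c),  ω_r=0, ω_c=1
Stage 2: ω_s = 1 − (55/19)(0−1) = 74/19
  ⇒ ω_s²/ω_c² = 74/19
Coupling ω_c² = ω_s¹ ⇒ overall = 70/13 × 74/19 = 5180/247

5180/247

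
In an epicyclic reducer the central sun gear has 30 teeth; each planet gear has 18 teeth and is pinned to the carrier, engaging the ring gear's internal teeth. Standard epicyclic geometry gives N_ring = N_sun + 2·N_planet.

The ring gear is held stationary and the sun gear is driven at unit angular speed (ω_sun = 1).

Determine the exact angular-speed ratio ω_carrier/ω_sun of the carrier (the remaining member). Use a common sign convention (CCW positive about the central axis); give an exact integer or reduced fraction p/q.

N_ring = 30 + 2·18 = 66
30(ω_s−ω_c) = −66(ω_r−ω_c),  ω_r=0, ω_s=1
30(1−ω_c) = −66(0−ω_c)  ⇒  96ω_c = 30  ⇒  ω_c = 5/16
ω_c/ω_s = 5/16

5/16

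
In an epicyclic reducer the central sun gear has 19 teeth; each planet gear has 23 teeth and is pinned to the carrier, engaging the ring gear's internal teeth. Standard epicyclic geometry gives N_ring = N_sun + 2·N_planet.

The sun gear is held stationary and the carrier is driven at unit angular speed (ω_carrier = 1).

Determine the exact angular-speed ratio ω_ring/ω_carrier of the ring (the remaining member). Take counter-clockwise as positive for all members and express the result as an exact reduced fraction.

84/65

N_ring = 19 + 2·23 = 65
19(ω_s−ω_c) = −65(ω_r−ω_c),  ω_s=0, ω_c=1
ω_r = 1 − (19/65)(0−1) = 84/65
ω_r/ω_c = 84/65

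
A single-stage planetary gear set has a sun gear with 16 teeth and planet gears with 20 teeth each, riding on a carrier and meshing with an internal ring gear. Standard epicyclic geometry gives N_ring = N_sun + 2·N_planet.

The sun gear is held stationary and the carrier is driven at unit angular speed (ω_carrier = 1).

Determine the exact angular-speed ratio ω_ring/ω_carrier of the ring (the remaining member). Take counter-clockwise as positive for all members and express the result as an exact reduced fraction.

N_ring = 16 + 2·20 = 56
16(ω_s−ω_c) = −56(ω_r−ω_c),  ω_s=0, ω_c=1
ω_r = 1 − (16/56)(0−1) = 9/7
ω_r/ω_c = 9/7

9/7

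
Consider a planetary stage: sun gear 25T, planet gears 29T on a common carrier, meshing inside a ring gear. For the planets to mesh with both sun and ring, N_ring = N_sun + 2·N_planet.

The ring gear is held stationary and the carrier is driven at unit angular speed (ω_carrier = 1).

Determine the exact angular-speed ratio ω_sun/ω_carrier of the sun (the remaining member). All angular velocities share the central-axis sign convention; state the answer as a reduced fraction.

108/25

N_ring = 25 + 2·29 = 83
25(ω_s−ω_c) = −83(ω_r−ω_c),  ω_r=0, ω_c=1
ω_s = 1 − (83/25)(0−1) = 108/25
ω_s/ω_c = 108/25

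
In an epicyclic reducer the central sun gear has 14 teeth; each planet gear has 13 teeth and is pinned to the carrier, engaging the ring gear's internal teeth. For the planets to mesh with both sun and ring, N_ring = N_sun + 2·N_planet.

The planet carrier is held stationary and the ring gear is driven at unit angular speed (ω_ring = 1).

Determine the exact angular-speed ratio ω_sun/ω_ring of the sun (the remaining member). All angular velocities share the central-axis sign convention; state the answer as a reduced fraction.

-20/7

N_ring = 14 + 2·13 = 40
14(ω_s−ω_c) = −40(ω_r−ω_c),  ω_c=0, ω_r=1
ω_s = 0 − (40/14)(1−0) = -20/7
ω_s/ω_r = -20/7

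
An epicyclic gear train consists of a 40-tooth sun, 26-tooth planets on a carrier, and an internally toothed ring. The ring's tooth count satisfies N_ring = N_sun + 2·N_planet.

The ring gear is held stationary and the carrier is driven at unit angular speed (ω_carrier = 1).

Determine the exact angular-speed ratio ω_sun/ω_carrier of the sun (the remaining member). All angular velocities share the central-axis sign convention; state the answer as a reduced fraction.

N_ring = 40 + 2·26 = 92
40(ω_s−ω_c) = −92(ω_r−ω_c),  ω_r=0, ω_c=1
ω_s = 1 − (92/40)(0−1) = 33/10
ω_s/ω_c = 33/10

33/10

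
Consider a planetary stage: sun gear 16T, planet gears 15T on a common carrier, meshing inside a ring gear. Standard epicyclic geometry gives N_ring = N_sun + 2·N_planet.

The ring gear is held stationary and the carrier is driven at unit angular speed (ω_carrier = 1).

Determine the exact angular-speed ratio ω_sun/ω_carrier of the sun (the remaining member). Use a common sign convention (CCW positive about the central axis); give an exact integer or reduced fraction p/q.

N_ring = 16 + 2·15 = 46
16(ω_s−ω_c) = −46(ω_r−ω_c),  ω_r=0, ω_c=1
ω_s = 1 − (46/16)(0−1) = 31/8
ω_s/ω_c = 31/8

31/8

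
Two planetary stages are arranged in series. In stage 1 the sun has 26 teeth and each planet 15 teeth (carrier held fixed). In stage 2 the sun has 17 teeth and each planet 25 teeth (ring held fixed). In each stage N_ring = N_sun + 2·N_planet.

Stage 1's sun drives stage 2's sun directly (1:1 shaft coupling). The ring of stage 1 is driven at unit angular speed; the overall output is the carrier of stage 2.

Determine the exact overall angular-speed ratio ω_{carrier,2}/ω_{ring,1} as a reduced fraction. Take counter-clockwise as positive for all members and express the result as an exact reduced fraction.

-17/39

Stage 1: N_ring = 26 + 2·15 = 56
Stage 1: 26(ω_s−ω_c) = −56(ω_r−ω_c),  ω_c=0, ω_r=1
Stage 1: ω_s = 0 − (56/26)(1−0) = -28/13
  ⇒ ω_s¹/ω_r¹ = -28/13
Stage 2: N_ring = 17 + 2·25 = 67
Stage 2: 17(ω_s−ω_c) = −67(ω_r−ω_c),  ω_r=0, ω_s=1
Stage 2: 17(1−ω_c) = −67(0−ω_c)  ⇒  84ω_c = 17  ⇒  ω_c = 17/84
  ⇒ ω_c²/ω_s² = 17/84
Coupling ω_s² = ω_s¹ ⇒ overall = -28/13 × 17/84 = -17/39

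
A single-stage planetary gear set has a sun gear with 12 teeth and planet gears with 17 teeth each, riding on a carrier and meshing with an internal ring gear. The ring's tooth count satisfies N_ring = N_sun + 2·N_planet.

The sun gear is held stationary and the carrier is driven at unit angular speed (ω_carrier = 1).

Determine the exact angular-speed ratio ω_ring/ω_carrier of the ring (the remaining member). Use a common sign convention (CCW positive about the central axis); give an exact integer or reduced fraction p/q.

N_ring = 12 + 2·17 = 46
12(ω_s−ω_c) = −46(ω_r−ω_c),  ω_s=0, ω_c=1
ω_r = 1 − (12/46)(0−1) = 29/23
ω_r/ω_c = 29/23

29/23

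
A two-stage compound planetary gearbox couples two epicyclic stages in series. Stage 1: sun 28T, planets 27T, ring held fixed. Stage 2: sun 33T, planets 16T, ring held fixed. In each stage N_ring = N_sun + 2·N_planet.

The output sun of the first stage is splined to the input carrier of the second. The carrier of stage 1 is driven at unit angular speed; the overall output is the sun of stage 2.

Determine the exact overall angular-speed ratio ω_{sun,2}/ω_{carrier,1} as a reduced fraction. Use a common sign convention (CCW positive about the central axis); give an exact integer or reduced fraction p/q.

35/3

Stage 1: N_ring = 28 + 2·27 = 82
Stage 1: 28(ω_s−ω_c) = −82(ω_r−ω_c),  ω_r=0, ω_c=1
Stage 1: ω_s = 1 − (82/28)(0−1) = 55/14
  ⇒ ω_s¹/ω_c¹ = 55/14
Stage 2: N_ring = 33 + 2·16 = 65
Stage 2: 33(ω_s−ω_c) = −65(ω_r−ω_c),  ω_r=0, ω_c=1
Stage 2: ω_s = 1 − (65/33)(0−1) = 98/33
  ⇒ ω_s²/ω_c² = 98/33
Coupling ω_c² = ω_s¹ ⇒ overall = 55/14 × 98/33 = 35/3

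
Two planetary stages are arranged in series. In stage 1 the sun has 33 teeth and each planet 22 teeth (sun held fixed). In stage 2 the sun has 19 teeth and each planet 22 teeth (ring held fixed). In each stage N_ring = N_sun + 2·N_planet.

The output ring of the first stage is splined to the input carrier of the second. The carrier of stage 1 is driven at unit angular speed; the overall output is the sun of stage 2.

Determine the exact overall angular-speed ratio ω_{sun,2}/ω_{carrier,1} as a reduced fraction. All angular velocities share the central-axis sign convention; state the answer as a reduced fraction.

820/133

Stage 1: N_ring = 33 + 2·22 = 77
Stage 1: 33(ω_s−ω_c) = −77(ω_r−ω_c),  ω_s=0, ω_c=1
Stage 1: ω_r = 1 − (33/77)(0−1) = 10/7
  ⇒ ω_r¹/ω_c¹ = 10/7
Stage 2: N_ring = 19 + 2·22 = 63
Stage 2: 19(ω_s−ω_c) = −63(ω_r−ω_c),  ω_r=0, ω_c=1
Stage 2: ω_s = 1 − (63/19)(0−1) = 82/19
  ⇒ ω_s²/ω_c² = 82/19
Coupling ω_c² = ω_r¹ ⇒ overall = 10/7 × 82/19 = 820/133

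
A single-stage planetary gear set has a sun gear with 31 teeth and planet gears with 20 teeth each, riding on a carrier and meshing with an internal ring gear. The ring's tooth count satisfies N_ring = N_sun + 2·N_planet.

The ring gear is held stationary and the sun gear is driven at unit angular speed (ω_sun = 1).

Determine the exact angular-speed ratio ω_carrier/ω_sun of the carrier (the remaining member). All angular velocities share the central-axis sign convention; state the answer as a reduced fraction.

31/102

N_ring = 31 + 2·20 = 71
31(ω_s−ω_c) = −71(ω_r−ω_c),  ω_r=0, ω_s=1
31(1−ω_c) = −71(0−ω_c)  ⇒  102ω_c = 31  ⇒  ω_c = 31/102
ω_c/ω_s = 31/102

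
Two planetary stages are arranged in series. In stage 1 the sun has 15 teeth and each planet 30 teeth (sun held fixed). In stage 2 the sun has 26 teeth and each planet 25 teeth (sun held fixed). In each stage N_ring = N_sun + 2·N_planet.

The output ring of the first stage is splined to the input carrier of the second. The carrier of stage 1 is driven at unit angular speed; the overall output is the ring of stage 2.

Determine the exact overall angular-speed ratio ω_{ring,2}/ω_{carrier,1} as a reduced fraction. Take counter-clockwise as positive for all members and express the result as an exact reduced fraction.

153/95

Stage 1: N_ring = 15 + 2·30 = 75
Stage 1: 15(ω_s−ω_c) = −75(ω_r−ω_c),  ω_s=0, ω_c=1
Stage 1: ω_r = 1 − (15/75)(0−1) = 6/5
  ⇒ ω_r¹/ω_c¹ = 6/5
Stage 2: N_ring = 26 + 2·25 = 76
Stage 2: 26(ω_s−ω_c) = −76(ω_r−ω_c),  ω_s=0, ω_c=1
Stage 2: ω_r = 1 − (26/76)(0−1) = 51/38
  ⇒ ω_r²/ω_c² = 51/38
Coupling ω_c² = ω_r¹ ⇒ overall = 6/5 × 51/38 = 153/95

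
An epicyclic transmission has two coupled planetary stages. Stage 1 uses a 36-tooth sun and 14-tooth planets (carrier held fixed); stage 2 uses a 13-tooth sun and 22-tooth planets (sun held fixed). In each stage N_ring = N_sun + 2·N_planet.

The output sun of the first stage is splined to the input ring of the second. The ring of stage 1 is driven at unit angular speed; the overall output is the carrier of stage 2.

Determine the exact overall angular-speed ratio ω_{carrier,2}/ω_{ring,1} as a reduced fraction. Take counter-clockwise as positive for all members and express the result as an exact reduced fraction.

Stage 1: N_ring = 36 + 2·14 = 64
Stage 1: 36(ω_s−ω_c) = −64(ω_r−ω_c),  ω_c=0, ω_r=1
Stage 1: ω_s = 0 − (64/36)(1−0) = -16/9
  ⇒ ω_s¹/ω_r¹ = -16/9
Stage 2: N_ring = 13 + 2·22 = 57
Stage 2: 13(ω_s−ω_c) = −57(ω_r−ω_c),  ω_s=0, ω_r=1
Stage 2: 13(0−ω_c) = −57(1−ω_c)  ⇒  70ω_c = 57  ⇒  ω_c = 57/70
  ⇒ ω_c²/ω_r² = 57/70
Coupling ω_r² = ω_s¹ ⇒ overall = -16/9 × 57/70 = -152/105

-152/105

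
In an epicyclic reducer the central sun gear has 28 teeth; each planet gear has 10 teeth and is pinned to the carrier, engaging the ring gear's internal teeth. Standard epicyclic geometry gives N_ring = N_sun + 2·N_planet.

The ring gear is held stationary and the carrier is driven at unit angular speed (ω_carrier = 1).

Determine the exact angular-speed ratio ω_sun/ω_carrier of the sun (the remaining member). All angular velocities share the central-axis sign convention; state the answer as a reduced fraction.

N_ring = 28 + 2·10 = 48
28(ω_s−ω_c) = −48(ω_r−ω_c),  ω_r=0, ω_c=1
ω_s = 1 − (48/28)(0−1) = 19/7
ω_s/ω_c = 19/7

19/7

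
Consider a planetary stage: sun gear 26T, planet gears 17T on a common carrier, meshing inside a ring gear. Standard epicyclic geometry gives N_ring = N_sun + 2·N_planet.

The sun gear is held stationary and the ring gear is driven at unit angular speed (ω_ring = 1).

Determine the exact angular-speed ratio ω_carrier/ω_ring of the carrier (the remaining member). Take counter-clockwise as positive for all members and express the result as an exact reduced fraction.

N_ring = 26 + 2·17 = 60
26(ω_s−ω_c) = −60(ω_r−ω_c),  ω_s=0, ω_r=1
26(0−ω_c) = −60(1−ω_c)  ⇒  86ω_c = 60  ⇒  ω_c = 30/43
ω_c/ω_r = 30/43

30/43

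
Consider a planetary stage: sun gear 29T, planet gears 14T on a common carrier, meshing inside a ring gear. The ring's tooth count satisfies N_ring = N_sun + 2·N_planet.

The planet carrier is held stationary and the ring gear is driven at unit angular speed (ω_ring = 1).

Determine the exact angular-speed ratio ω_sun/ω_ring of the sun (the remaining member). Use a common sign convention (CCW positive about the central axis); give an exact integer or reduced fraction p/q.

-57/29

N_ring = 29 + 2·14 = 57
29(ω_s−ω_c) = −57(ω_r−ω_c),  ω_c=0, ω_r=1
ω_s = 0 − (57/29)(1−0) = -57/29
ω_s/ω_r = -57/29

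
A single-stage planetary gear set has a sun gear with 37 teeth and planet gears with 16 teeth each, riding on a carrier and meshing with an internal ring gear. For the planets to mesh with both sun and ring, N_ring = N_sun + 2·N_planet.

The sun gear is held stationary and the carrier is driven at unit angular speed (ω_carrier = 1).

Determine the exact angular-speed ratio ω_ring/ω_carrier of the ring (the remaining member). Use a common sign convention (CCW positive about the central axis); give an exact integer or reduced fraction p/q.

N_ring = 37 + 2·16 = 69
37(ω_s−ω_c) = −69(ω_r−ω_c),  ω_s=0, ω_c=1
ω_r = 1 − (37/69)(0−1) = 106/69
ω_r/ω_c = 106/69

106/69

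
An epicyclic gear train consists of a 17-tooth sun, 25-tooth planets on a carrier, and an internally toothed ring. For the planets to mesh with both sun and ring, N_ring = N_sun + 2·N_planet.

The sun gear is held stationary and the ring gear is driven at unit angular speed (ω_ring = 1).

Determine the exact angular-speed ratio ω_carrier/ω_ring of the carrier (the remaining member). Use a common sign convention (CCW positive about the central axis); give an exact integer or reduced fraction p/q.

67/84

N_ring = 17 + 2·25 = 67
17(ω_s−ω_c) = −67(ω_r−ω_c),  ω_s=0, ω_r=1
17(0−ω_c) = −67(1−ω_c)  ⇒  84ω_c = 67  ⇒  ω_c = 67/84
ω_c/ω_r = 67/84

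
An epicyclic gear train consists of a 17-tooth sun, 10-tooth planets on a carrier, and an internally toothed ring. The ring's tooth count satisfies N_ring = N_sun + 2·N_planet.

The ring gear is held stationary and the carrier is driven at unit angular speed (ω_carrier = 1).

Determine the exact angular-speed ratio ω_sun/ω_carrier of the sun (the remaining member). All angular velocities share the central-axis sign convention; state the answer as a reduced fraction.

N_ring = 17 + 2·10 = 37
17(ω_s−ω_c) = −37(ω_r−ω_c),  ω_r=0, ω_c=1
ω_s = 1 − (37/17)(0−1) = 54/17
ω_s/ω_c = 54/17

54/17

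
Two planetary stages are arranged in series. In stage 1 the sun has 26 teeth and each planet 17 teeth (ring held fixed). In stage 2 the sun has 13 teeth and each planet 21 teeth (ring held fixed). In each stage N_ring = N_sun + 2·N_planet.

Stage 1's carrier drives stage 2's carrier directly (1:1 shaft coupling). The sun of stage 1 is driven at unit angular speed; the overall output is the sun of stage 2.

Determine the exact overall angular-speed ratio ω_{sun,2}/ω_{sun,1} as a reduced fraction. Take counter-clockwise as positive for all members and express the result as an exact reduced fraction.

Stage 1: N_ring = 26 + 2·17 = 60
Stage 1: 26(ω_s−ω_c) = −60(ω_r−ω_c),  ω_r=0, ω_s=1
Stage 1: 26(1−ω_c) = −60(0−ω_c)  ⇒  86ω_c = 26  ⇒  ω_c = 13/43
  ⇒ ω_c¹/ω_s¹ = 13/43
Stage 2: N_ring = 13 + 2·21 = 55
Stage 2: 13(ω_s−ω_c) = −55(ω_r−ω_c),  ω_r=0, ω_c=1
Stage 2: ω_s = 1 − (55/13)(0−1) = 68/13
  ⇒ ω_s²/ω_c² = 68/13
Coupling ω_c² = ω_c¹ ⇒ overall = 13/43 × 68/13 = 68/43

68/43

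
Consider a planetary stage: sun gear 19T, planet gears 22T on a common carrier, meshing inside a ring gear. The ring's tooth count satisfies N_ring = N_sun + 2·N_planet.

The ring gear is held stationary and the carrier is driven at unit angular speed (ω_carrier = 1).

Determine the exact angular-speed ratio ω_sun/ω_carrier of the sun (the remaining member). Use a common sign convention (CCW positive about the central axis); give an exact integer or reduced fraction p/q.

82/19

N_ring = 19 + 2·22 = 63
19(ω_s−ω_c) = −63(ω_r−ω_c),  ω_r=0, ω_c=1
ω_s = 1 − (63/19)(0−1) = 82/19
ω_s/ω_c = 82/19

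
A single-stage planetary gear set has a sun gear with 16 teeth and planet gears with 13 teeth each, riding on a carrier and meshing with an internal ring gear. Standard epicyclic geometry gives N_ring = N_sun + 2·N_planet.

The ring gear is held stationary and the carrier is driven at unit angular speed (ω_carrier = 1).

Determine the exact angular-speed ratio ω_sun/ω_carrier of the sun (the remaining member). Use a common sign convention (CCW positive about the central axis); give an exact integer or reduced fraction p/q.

29/8

N_ring = 16 + 2·13 = 42
16(ω_s−ω_c) = −42(ω_r−ω_c),  ω_r=0, ω_c=1
ω_s = 1 − (42/16)(0−1) = 29/8
ω_s/ω_c = 29/8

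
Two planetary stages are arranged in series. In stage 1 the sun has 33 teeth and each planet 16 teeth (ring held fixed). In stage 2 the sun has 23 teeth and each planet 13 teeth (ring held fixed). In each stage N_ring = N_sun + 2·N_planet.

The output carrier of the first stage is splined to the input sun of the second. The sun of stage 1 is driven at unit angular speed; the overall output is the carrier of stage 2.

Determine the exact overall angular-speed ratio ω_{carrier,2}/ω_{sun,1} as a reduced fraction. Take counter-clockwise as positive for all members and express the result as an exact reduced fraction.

253/2352

Stage 1: N_ring = 33 + 2·16 = 65
Stage 1: 33(ω_s−ω_c) = −65(ω_r−ω_c),  ω_r=0, ω_s=1
Stage 1: 33(1−ω_c) = −65(0−ω_c)  ⇒  98ω_c = 33  ⇒  ω_c = 33/98
  ⇒ ω_c¹/ω_s¹ = 33/98
Stage 2: N_ring = 23 + 2·13 = 49
Stage 2: 23(ω_s−ω_c) = −49(ω_r−ω_c),  ω_r=0, ω_s=1
Stage 2: 23(1−ω_c) = −49(0−ω_c)  ⇒  72ω_c = 23  ⇒  ω_c = 23/72
  ⇒ ω_c²/ω_s² = 23/72
Coupling ω_s² = ω_c¹ ⇒ overall = 33/98 × 23/72 = 253/2352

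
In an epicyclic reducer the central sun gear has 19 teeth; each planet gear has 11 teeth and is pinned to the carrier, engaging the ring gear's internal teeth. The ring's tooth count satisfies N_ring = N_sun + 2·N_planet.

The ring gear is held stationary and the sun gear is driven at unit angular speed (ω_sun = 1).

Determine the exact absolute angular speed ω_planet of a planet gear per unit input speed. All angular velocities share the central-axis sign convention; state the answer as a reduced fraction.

-19/22

N_ring = 19 + 2·11 = 41
19(ω_s−ω_c) = −41(ω_r−ω_c),  ω_r=0, ω_s=1
19(1−ω_c) = −41(0−ω_c)  ⇒  60ω_c = 19  ⇒  ω_c = 19/60
sun–planet: 19·(1−19/60) = −11·(ω_p−ω_c)  ⇒  ω_p−ω_c = −(19/11)·(41/60) = -779/660
ω_p = 19/60 − 779/660 = -19/22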